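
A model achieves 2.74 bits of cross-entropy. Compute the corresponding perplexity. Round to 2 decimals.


Perplexity formula: PP = 2^H
H = 2.74
PP = 2^2.74
Decompose: 2^2.74 = 2^2 * 2^0.74
2^2 = 4, 2^0.74 ~ 1.6701758
PP ~ 4 * 1.6701758 = 6.6807032
Rounded to 2 decimals: 6.68

6.68


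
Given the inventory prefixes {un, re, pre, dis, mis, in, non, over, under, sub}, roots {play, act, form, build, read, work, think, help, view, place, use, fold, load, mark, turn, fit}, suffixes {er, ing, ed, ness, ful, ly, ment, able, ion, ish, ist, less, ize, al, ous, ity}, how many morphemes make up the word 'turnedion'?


Segmenting 'turnedion' against the inventory:
  'turn' -> root (morpheme 1)
  'ed' -> suffix (morpheme 2)
  'ion' -> suffix (morpheme 3)
Total morphemes: 3

3


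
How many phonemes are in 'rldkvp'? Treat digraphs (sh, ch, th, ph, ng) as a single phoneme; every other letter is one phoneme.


Parsing 'rldkvp' greedily, digraphs first:
  'r' -> consonant phoneme (phonemes so far: 1)
  'l' -> consonant phoneme (phonemes so far: 2)
  'd' -> consonant phoneme (phonemes so far: 3)
  'k' -> consonant phoneme (phonemes so far: 4)
  'v' -> consonant phoneme (phonemes so far: 5)
  'p' -> consonant phoneme (phonemes so far: 6)
Total phonemes: 6

6


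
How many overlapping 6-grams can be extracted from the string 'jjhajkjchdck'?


String 'jjhajkjchdck' has length L = 12.
Number of overlapping n-grams = L - n + 1
Substituting: 12 - 6 + 1 = 7

7


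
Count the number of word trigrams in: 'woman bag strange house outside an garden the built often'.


Word trigrams from [10] words:
  Trigram 1: (woman bag strange)
  Trigram 2: (bag strange house)
  Trigram 3: (strange house outside)
  Trigram 4: (house outside an)
  Trigram 5: (outside an garden)
  Trigram 6: (an garden the)
  Trigram 7: (garden the built)
  Trigram 8: (the built often)
Total word trigrams: 10 - 2 = 8

8


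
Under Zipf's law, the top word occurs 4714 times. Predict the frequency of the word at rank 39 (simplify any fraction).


Zipf's law: freq(rank) = f1 / rank
f1 = 4714, rank = 39
freq = 4714 / 39
GCD(4714, 39) = 1
Simplified: 4714/39

4714/39


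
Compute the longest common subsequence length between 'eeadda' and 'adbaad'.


DP table for LCS of 'eeadda' and 'adbaad':
       a  d  b  a  a  d
    0  0  0  0  0  0  0
  e 0  0  0  0  0  0  0
  e 0  0  0  0  0  0  0
  a 0  1  1  1  1  1  1
  d 0  1  2  2  2  2  2
  d 0  1  2  2  2  2  3
  a 0  1  2  2  3  3  3
LCS: 'add'
LCS length = 3

3


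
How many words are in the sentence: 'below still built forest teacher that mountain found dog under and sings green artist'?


Counting words by splitting on spaces:
  Word 1: 'below'
  Word 2: 'still'
  Word 3: 'built'
  Word 4: 'forest'
  Word 5: 'teacher'
  Word 6: 'that'
  Word 7: 'mountain'
  Word 8: 'found'
  Word 9: 'dog'
  Word 10: 'under'
  Word 11: 'and'
  Word 12: 'sings'
  Word 13: 'green'
  Word 14: 'artist'
Total words: 14

14


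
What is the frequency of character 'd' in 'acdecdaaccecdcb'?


Scanning 'acdecdaaccecdcb' for 'd':
  Position 2: 'd' -> MATCH (count: 1)
  Position 5: 'd' -> MATCH (count: 2)
  Position 12: 'd' -> MATCH (count: 3)
Total occurrences of 'd': 3

3


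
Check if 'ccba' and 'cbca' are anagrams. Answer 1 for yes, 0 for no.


Sort characters of 'ccba': 'abcc'
Sort characters of 'cbca': 'abcc'
Sorted forms match -> they ARE anagrams
Result: 1

1


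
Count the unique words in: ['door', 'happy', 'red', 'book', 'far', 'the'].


Listing all tokens and tracking unique types:
  Token 1: 'door' -> NEW (unique so far: 1)
  Token 2: 'happy' -> NEW (unique so far: 2)
  Token 3: 'red' -> NEW (unique so far: 3)
  Token 4: 'book' -> NEW (unique so far: 4)
  Token 5: 'far' -> NEW (unique so far: 5)
  Token 6: 'the' -> NEW (unique so far: 6)
Unique types: ('book', 'door', 'far', 'happy', 'red', 'the')
Vocabulary size: 6

6


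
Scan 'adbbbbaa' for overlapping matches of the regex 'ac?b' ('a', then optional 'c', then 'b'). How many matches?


Pattern: ac?b means 'a', then optional 'c', then 'b'.
Scanning 'adbbbbaa' position-by-position:
  Pos 0: window 'adb' -> no
  Pos 1: window 'dbb' -> no
  Pos 2: window 'bbb' -> no
  Pos 3: window 'bbb' -> no
  Pos 4: window 'bba' -> no
  Pos 5: window 'baa' -> no
  Pos 6: window 'aa' -> no
  Pos 7: window 'a' -> no
Total matches: 0

0


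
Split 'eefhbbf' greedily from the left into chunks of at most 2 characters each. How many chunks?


'eefhbbf' has 7 characters.
Chunking with max size 2:
  Chunk 1: 'ee' (positions 0-1)
  Chunk 2: 'fh' (positions 2-3)
  Chunk 3: 'bb' (positions 4-5)
  Chunk 4: 'f' (positions 6-6)
Total chunks: ceil(7 / 2) = 4

4


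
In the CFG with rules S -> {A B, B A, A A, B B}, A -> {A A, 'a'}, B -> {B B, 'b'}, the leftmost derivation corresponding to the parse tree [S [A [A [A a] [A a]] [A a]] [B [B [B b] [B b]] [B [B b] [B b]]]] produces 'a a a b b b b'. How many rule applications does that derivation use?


Every bracketed nonterminal node [X ...] in the tree is produced by exactly one rule application.
Reading the tree off as a leftmost derivation:
  Step 1: S  =>  A B   (applied S -> A B)
  Step 2: A B  =>  A A B   (applied A -> A A)
  Step 3: A A B  =>  A A A B   (applied A -> A A)
  Step 4: A A A B  =>  a A A B   (applied A -> a)
  Step 5: a A A B  =>  a a A B   (applied A -> a)
  Step 6: a a A B  =>  a a a B   (applied A -> a)
  Step 7: a a a B  =>  a a a B B   (applied B -> B B)
  Step 8: a a a B B  =>  a a a B B B   (applied B -> B B)
  Step 9: a a a B B B  =>  a a a b B B   (applied B -> b)
  Step 10: a a a b B B  =>  a a a b b B   (applied B -> b)
  Step 11: a a a b b B  =>  a a a b b B B   (applied B -> B B)
  Step 12: a a a b b B B  =>  a a a b b b B   (applied B -> b)
  Step 13: a a a b b b B  =>  a a a b b b b   (applied B -> b)
Final yield: a a a b b b b
Total rewrite steps: 13

13


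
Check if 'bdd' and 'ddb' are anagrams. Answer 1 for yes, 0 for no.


Sort characters of 'bdd': 'bdd'
Sort characters of 'ddb': 'bdd'
Sorted forms match -> they ARE anagrams
Result: 1

1


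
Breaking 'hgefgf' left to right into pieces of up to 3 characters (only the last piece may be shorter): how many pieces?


'hgefgf' has 6 characters.
Chunking with max size 3:
  Chunk 1: 'hge' (positions 0-2)
  Chunk 2: 'fgf' (positions 3-5)
Total chunks: ceil(6 / 3) = 2

2


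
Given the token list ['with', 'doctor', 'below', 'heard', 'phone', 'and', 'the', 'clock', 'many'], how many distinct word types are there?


Listing all tokens and tracking unique types:
  Token 1: 'with' -> NEW (unique so far: 1)
  Token 2: 'doctor' -> NEW (unique so far: 2)
  Token 3: 'below' -> NEW (unique so far: 3)
  Token 4: 'heard' -> NEW (unique so far: 4)
  Token 5: 'phone' -> NEW (unique so far: 5)
  Token 6: 'and' -> NEW (unique so far: 6)
  Token 7: 'the' -> NEW (unique so far: 7)
  Token 8: 'clock' -> NEW (unique so far: 8)
  Token 9: 'many' -> NEW (unique so far: 9)
Unique types: ('and', 'below', 'clock', 'doctor', 'heard', 'many', 'phone', 'the', 'with')
Vocabulary size: 9

9


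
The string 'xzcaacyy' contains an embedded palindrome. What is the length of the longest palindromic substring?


Scanning 'xzcaacyy' for palindromic substrings.
Substring at positions 2-5: 'caac'.
Check: reverse('caac') = 'caac' -> palindrome confirmed.
Neighbouring characters ('z' / 'y') break symmetry, so it cannot extend further.
No longer palindromic substring exists; longest length = 4

4


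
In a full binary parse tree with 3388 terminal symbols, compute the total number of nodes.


Leaf nodes (terminals): 3388
Internal nodes = n - 1 = 3388 - 1 = 3387
Total = leaves + internal = 3388 + 3387 = 6775

6775


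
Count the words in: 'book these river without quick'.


Counting words by splitting on spaces:
  Word 1: 'book'
  Word 2: 'these'
  Word 3: 'river'
  Word 4: 'without'
  Word 5: 'quick'
Total words: 5

5


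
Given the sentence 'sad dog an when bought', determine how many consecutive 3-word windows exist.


Word trigrams from [5] words:
  Trigram 1: (sad dog an)
  Trigram 2: (dog an when)
  Trigram 3: (an when bought)
Total word trigrams: 5 - 2 = 3

3


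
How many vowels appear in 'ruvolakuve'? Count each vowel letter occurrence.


Scanning each character of 'ruvolakuve':
  Position 1: 'r' -> consonant (running count: 0)
  Position 2: 'u' -> vowel (running count: 1)
  Position 3: 'v' -> consonant (running count: 1)
  Position 4: 'o' -> vowel (running count: 2)
  Position 5: 'l' -> consonant (running count: 2)
  Position 6: 'a' -> vowel (running count: 3)
  Position 7: 'k' -> consonant (running count: 3)
  Position 8: 'u' -> vowel (running count: 4)
  Position 9: 'v' -> consonant (running count: 4)
  Position 10: 'e' -> vowel (running count: 5)
Total vowels: 5

5


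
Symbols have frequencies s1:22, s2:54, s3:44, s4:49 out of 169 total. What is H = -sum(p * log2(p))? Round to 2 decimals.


Computing entropy H = -sum(p_i * log2(p_i)):
  s1: p = 22/169 = 0.1302, -p*log2(p) = 0.3829
  s2: p = 54/169 = 0.3195, -p*log2(p) = 0.5259
  s3: p = 44/169 = 0.2604, -p*log2(p) = 0.5055
  s4: p = 49/169 = 0.2899, -p*log2(p) = 0.5179
H = sum of terms = 1.9322
Rounded to 2 decimals: 1.93

1.93


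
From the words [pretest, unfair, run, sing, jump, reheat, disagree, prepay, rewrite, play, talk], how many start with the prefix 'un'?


Checking each word for prefix 'un':
  'pretest' -> no (count: 0)
  'unfair' -> YES, starts with 'un' (count: 1)
  'run' -> no (count: 1)
  'sing' -> no (count: 1)
  'jump' -> no (count: 1)
  'reheat' -> no (count: 1)
  'disagree' -> no (count: 1)
  'prepay' -> no (count: 1)
  'rewrite' -> no (count: 1)
  'play' -> no (count: 1)
  'talk' -> no (count: 1)
Total with prefix 'un': 1

1


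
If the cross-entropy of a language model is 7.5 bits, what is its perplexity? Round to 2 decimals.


Perplexity formula: PP = 2^H
H = 7.5
PP = 2^7.5
Decompose: 2^7.5 = 2^7 * 2^0.5 = 2^7 * sqrt(2)
2^7 = 128, sqrt(2) ~ 1.4142136
PP ~ 128 * 1.4142136 = 181.0193408
Rounded to 2 decimals: 181.02

181.02


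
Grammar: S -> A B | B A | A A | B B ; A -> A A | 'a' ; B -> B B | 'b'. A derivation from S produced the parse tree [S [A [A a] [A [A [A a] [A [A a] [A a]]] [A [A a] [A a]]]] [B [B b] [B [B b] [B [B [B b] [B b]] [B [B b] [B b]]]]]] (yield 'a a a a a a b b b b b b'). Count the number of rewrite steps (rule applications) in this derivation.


Every bracketed nonterminal node [X ...] in the tree is produced by exactly one rule application.
Reading the tree off as a leftmost derivation:
  Step 1: S  =>  A B   (applied S -> A B)
  Step 2: A B  =>  A A B   (applied A -> A A)
  Step 3: A A B  =>  a A B   (applied A -> a)
  Step 4: a A B  =>  a A A B   (applied A -> A A)
  Step 5: a A A B  =>  a A A A B   (applied A -> A A)
  Step 6: a A A A B  =>  a a A A B   (applied A -> a)
  Step 7: a a A A B  =>  a a A A A B   (applied A -> A A)
  Step 8: a a A A A B  =>  a a a A A B   (applied A -> a)
  Step 9: a a a A A B  =>  a a a a A B   (applied A -> a)
  Step 10: a a a a A B  =>  a a a a A A B   (applied A -> A A)
  Step 11: a a a a A A B  =>  a a a a a A B   (applied A -> a)
  Step 12: a a a a a A B  =>  a a a a a a B   (applied A -> a)
  Step 13: a a a a a a B  =>  a a a a a a B B   (applied B -> B B)
  Step 14: a a a a a a B B  =>  a a a a a a b B   (applied B -> b)
  Step 15: a a a a a a b B  =>  a a a a a a b B B   (applied B -> B B)
  Step 16: a a a a a a b B B  =>  a a a a a a b b B   (applied B -> b)
  Step 17: a a a a a a b b B  =>  a a a a a a b b B B   (applied B -> B B)
  Step 18: a a a a a a b b B B  =>  a a a a a a b b B B B   (applied B -> B B)
  Step 19: a a a a a a b b B B B  =>  a a a a a a b b b B B   (applied B -> b)
  Step 20: a a a a a a b b b B B  =>  a a a a a a b b b b B   (applied B -> b)
  Step 21: a a a a a a b b b b B  =>  a a a a a a b b b b B B   (applied B -> B B)
  Step 22: a a a a a a b b b b B B  =>  a a a a a a b b b b b B   (applied B -> b)
  Step 23: a a a a a a b b b b b B  =>  a a a a a a b b b b b b   (applied B -> b)
Final yield: a a a a a a b b b b b b
Total rewrite steps: 23

23


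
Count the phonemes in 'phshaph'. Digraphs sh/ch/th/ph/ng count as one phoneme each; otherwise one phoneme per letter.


Parsing 'phshaph' greedily, digraphs first:
  'ph' -> digraph (1 consonant phoneme) (phonemes so far: 1)
  'sh' -> digraph (1 consonant phoneme) (phonemes so far: 2)
  'a' -> vowel phoneme (phonemes so far: 3)
  'ph' -> digraph (1 consonant phoneme) (phonemes so far: 4)
Total phonemes: 4

4


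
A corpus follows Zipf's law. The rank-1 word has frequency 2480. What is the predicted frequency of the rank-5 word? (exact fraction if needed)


Zipf's law: freq(rank) = f1 / rank
f1 = 2480, rank = 5
freq = 2480 / 5
= 496

496


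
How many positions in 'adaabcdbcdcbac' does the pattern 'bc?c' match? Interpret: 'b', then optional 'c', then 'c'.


Pattern: bc?c means 'b', then optional 'c', then 'c'.
Scanning 'adaabcdbcdcbac' position-by-position:
  Pos 0: window 'ada' -> no
  Pos 1: window 'daa' -> no
  Pos 2: window 'aab' -> no
  Pos 3: window 'abc' -> no
  Pos 4: window 'bcd' -> MATCH
  Pos 5: window 'cdb' -> no
  Pos 6: window 'dbc' -> no
  Pos 7: window 'bcd' -> MATCH
  Pos 8: window 'cdc' -> no
  Pos 9: window 'dcb' -> no
  Pos 10: window 'cba' -> no
  Pos 11: window 'bac' -> no
  Pos 12: window 'ac' -> no
  Pos 13: window 'c' -> no
Total matches: 2

2


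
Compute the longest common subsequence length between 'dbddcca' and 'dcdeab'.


DP table for LCS of 'dbddcca' and 'dcdeab':
       d  c  d  e  a  b
    0  0  0  0  0  0  0
  d 0  1  1  1  1  1  1
  b 0  1  1  1  1  1  2
  d 0  1  1  2  2  2  2
  d 0  1  1  2  2  2  2
  c 0  1  2  2  2  2  2
  c 0  1  2  2  2  2  2
  a 0  1  2  2  2  3  3
LCS: 'dda'
LCS length = 3

3


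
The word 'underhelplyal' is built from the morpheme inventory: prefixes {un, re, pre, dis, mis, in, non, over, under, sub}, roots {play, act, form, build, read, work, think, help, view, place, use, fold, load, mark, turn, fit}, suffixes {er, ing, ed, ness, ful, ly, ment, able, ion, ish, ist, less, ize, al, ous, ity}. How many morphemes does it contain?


Segmenting 'underhelplyal' against the inventory:
  'under' -> prefix (morpheme 1)
  'help' -> root (morpheme 2)
  'ly' -> suffix (morpheme 3)
  'al' -> suffix (morpheme 4)
Total morphemes: 4

4


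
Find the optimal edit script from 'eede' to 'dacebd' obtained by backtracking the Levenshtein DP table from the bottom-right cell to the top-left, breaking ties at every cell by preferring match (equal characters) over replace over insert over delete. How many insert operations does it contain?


Edit distance = 5. Backtracking from cell (4, 6) with preference match > replace > insert > delete,
then listing the resulting alignment 'eede' -> 'dacebd' left to right:
  Step 1: insert 'd' [insertion #1]
  Step 2: insert 'a' [insertion #2]
  Step 3: replace e->c
  Step 4: keep 'e'
  Step 5: replace d->b
  Step 6: replace e->d
Total insertions: 2

2


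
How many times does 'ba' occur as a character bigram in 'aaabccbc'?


Scanning 'aaabccbc' for bigram 'ba':
  Position 0: 'aa' -> no
  Position 1: 'aa' -> no
  Position 2: 'ab' -> no
  Position 3: 'bc' -> no
  Position 4: 'cc' -> no
  Position 5: 'cb' -> no
  Position 6: 'bc' -> no
Total matches: 0

0


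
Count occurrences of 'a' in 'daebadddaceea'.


Scanning 'daebadddaceea' for 'a':
  Position 1: 'a' -> MATCH (count: 1)
  Position 4: 'a' -> MATCH (count: 2)
  Position 8: 'a' -> MATCH (count: 3)
  Position 12: 'a' -> MATCH (count: 4)
Total occurrences of 'a': 4

4


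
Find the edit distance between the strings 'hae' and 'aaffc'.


Building DP table for s1='hae' (len 3) and s2='aaffc' (len 5):
       a  a  f  f  c
    0  1  2  3  4  5
  h 1  1  2  3  4  5
  a 2  1  1  2  3  4
  e 3  2  2  2  3  4
Edit distance = dp[3][5] = 4

4


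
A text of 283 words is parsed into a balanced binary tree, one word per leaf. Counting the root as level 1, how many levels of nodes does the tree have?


In a balanced binary tree with n leaves the deepest leaf is ceil(log2(n)) edges below the root,
so counting node levels inclusive of root and leaves gives ceil(log2(n)) + 1 levels.
log2(283) = 8.1447
ceil(8.1447) = 9
levels = 9 + 1 = 10

10


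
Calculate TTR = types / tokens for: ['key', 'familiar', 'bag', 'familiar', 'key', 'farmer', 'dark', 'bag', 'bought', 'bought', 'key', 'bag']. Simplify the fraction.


Tokens: 12
Unique types: ('bag', 'bought', 'dark', 'familiar', 'farmer', 'key') = 6
TTR = 6/12
Simplify: divide both by 6 -> 1/2
TTR = 1/2

1/2


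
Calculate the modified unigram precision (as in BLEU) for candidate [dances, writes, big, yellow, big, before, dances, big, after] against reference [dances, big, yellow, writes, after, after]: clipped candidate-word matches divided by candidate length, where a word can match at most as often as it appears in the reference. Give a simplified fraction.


Reference word counts: {'after': 2, 'big': 1, 'dances': 1, 'writes': 1, 'yellow': 1}
Checking each candidate word (with clipping):
  'dances' -> in reference (ref count 1, used 1/1) -> match (matches: 1)
  'writes' -> in reference (ref count 1, used 1/1) -> match (matches: 2)
  'big' -> in reference (ref count 1, used 1/1) -> match (matches: 3)
  'yellow' -> in reference (ref count 1, used 1/1) -> match (matches: 4)
  'big' -> ref count 1 already used up (1/1) -> clipped, no match (matches: 4)
  'before' -> not in reference -> no match (matches: 4)
  'dances' -> ref count 1 already used up (1/1) -> clipped, no match (matches: 4)
  'big' -> ref count 1 already used up (1/1) -> clipped, no match (matches: 4)
  'after' -> in reference (ref count 2, used 1/2) -> match (matches: 5)
Clipped matches: 5, Candidate length: 9
Precision = 5/9

5/9


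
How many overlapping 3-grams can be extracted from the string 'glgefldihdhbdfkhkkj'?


String 'glgefldihdhbdfkhkkj' has length L = 19.
Number of overlapping n-grams = L - n + 1
Substituting: 19 - 3 + 1 = 17

17


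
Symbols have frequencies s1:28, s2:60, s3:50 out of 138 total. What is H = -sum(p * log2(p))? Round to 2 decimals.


Computing entropy H = -sum(p_i * log2(p_i)):
  s1: p = 28/138 = 0.2029, -p*log2(p) = 0.4669
  s2: p = 60/138 = 0.4348, -p*log2(p) = 0.5224
  s3: p = 50/138 = 0.3623, -p*log2(p) = 0.5307
H = sum of terms = 1.5200
Rounded to 2 decimals: 1.52

1.52


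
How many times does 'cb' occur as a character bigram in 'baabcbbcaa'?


Scanning 'baabcbbcaa' for bigram 'cb':
  Position 0: 'ba' -> no
  Position 1: 'aa' -> no
  Position 2: 'ab' -> no
  Position 3: 'bc' -> no
  Position 4: 'cb' -> MATCH
  Position 5: 'bb' -> no
  Position 6: 'bc' -> no
  Position 7: 'ca' -> no
  Position 8: 'aa' -> no
Total matches: 1

1


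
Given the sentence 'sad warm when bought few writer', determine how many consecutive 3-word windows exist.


Word trigrams from [6] words:
  Trigram 1: (sad warm when)
  Trigram 2: (warm when bought)
  Trigram 3: (when bought few)
  Trigram 4: (bought few writer)
Total word trigrams: 6 - 2 = 4

4


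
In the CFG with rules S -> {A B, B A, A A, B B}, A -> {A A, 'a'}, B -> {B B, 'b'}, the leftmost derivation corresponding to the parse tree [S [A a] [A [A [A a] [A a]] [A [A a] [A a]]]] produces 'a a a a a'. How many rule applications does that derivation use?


Every bracketed nonterminal node [X ...] in the tree is produced by exactly one rule application.
Reading the tree off as a leftmost derivation:
  Step 1: S  =>  A A   (applied S -> A A)
  Step 2: A A  =>  a A   (applied A -> a)
  Step 3: a A  =>  a A A   (applied A -> A A)
  Step 4: a A A  =>  a A A A   (applied A -> A A)
  Step 5: a A A A  =>  a a A A   (applied A -> a)
  Step 6: a a A A  =>  a a a A   (applied A -> a)
  Step 7: a a a A  =>  a a a A A   (applied A -> A A)
  Step 8: a a a A A  =>  a a a a A   (applied A -> a)
  Step 9: a a a a A  =>  a a a a a   (applied A -> a)
Final yield: a a a a a
Total rewrite steps: 9

9


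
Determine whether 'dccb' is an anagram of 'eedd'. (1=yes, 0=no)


Sort characters of 'dccb': 'bccd'
Sort characters of 'eedd': 'ddee'
Sorted forms differ -> they are NOT anagrams
Result: 0

0


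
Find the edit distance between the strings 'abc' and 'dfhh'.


Building DP table for s1='abc' (len 3) and s2='dfhh' (len 4):
       d  f  h  h
    0  1  2  3  4
  a 1  1  2  3  4
  b 2  2  2  3  4
  c 3  3  3  3  4
Edit distance = dp[3][4] = 4

4


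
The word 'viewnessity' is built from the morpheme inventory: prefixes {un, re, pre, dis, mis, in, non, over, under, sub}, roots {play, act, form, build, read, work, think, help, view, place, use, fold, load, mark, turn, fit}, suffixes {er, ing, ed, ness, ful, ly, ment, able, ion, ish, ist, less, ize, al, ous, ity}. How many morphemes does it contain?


Segmenting 'viewnessity' against the inventory:
  'view' -> root (morpheme 1)
  'ness' -> suffix (morpheme 2)
  'ity' -> suffix (morpheme 3)
Total morphemes: 3

3


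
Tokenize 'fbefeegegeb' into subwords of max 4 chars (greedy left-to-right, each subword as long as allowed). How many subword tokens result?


'fbefeegegeb' has 11 characters.
Chunking with max size 4:
  Chunk 1: 'fbef' (positions 0-3)
  Chunk 2: 'eege' (positions 4-7)
  Chunk 3: 'geb' (positions 8-10)
Total chunks: ceil(11 / 4) = 3

3


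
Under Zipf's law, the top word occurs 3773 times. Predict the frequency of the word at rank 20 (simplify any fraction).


Zipf's law: freq(rank) = f1 / rank
f1 = 3773, rank = 20
freq = 3773 / 20
GCD(3773, 20) = 1
Simplified: 3773/20

3773/20


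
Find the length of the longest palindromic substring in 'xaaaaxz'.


Scanning 'xaaaaxz' for palindromic substrings.
Substring at positions 0-5: 'xaaaax'.
Check: reverse('xaaaax') = 'xaaaax' -> palindrome confirmed.
Neighbouring characters ('-' / 'z') break symmetry, so it cannot extend further.
No longer palindromic substring exists; longest length = 6

6


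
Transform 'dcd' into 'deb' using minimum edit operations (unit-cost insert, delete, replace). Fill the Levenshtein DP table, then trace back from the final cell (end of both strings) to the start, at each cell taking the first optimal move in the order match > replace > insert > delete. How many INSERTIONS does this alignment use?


Edit distance = 2. Backtracking from cell (3, 3) with preference match > replace > insert > delete,
then listing the resulting alignment 'dcd' -> 'deb' left to right:
  Step 1: keep 'd'
  Step 2: replace c->e
  Step 3: replace d->b
Total insertions: 0

0


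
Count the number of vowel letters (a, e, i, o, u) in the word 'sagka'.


Scanning each character of 'sagka':
  Position 1: 's' -> consonant (running count: 0)
  Position 2: 'a' -> vowel (running count: 1)
  Position 3: 'g' -> consonant (running count: 1)
  Position 4: 'k' -> consonant (running count: 1)
  Position 5: 'a' -> vowel (running count: 2)
Total vowels: 2

2


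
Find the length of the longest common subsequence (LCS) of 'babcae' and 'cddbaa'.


DP table for LCS of 'babcae' and 'cddbaa':
       c  d  d  b  a  a
    0  0  0  0  0  0  0
  b 0  0  0  0  1  1  1
  a 0  0  0  0  1  2  2
  b 0  0  0  0  1  2  2
  c 0  1  1  1  1  2  2
  a 0  1  1  1  1  2  3
  e 0  1  1  1  1  2  3
LCS: 'baa'
LCS length = 3

3


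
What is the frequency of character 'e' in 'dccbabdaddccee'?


Scanning 'dccbabdaddccee' for 'e':
  Position 12: 'e' -> MATCH (count: 1)
  Position 13: 'e' -> MATCH (count: 2)
Total occurrences of 'e': 2

2


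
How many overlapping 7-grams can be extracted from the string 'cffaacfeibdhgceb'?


String 'cffaacfeibdhgceb' has length L = 16.
Number of overlapping n-grams = L - n + 1
Substituting: 16 - 7 + 1 = 10

10


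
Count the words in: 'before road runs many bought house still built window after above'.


Counting words by splitting on spaces:
  Word 1: 'before'
  Word 2: 'road'
  Word 3: 'runs'
  Word 4: 'many'
  Word 5: 'bought'
  Word 6: 'house'
  Word 7: 'still'
  Word 8: 'built'
  Word 9: 'window'
  Word 10: 'after'
  Word 11: 'above'
Total words: 11

11


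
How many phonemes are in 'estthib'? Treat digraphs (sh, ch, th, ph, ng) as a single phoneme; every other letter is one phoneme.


Parsing 'estthib' greedily, digraphs first:
  'e' -> vowel phoneme (phonemes so far: 1)
  's' -> consonant phoneme (phonemes so far: 2)
  't' -> consonant phoneme (phonemes so far: 3)
  'th' -> digraph (1 consonant phoneme) (phonemes so far: 4)
  'i' -> vowel phoneme (phonemes so far: 5)
  'b' -> consonant phoneme (phonemes so far: 6)
Total phonemes: 6

6


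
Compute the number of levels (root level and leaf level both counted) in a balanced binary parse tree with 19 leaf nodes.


In a balanced binary tree with n leaves the deepest leaf is ceil(log2(n)) edges below the root,
so counting node levels inclusive of root and leaves gives ceil(log2(n)) + 1 levels.
log2(19) = 4.2479
ceil(4.2479) = 5
levels = 5 + 1 = 6

6


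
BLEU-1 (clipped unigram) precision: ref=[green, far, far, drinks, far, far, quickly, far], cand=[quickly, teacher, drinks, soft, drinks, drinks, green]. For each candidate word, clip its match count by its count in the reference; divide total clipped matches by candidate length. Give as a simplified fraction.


Reference word counts: {'drinks': 1, 'far': 5, 'green': 1, 'quickly': 1}
Checking each candidate word (with clipping):
  'quickly' -> in reference (ref count 1, used 1/1) -> match (matches: 1)
  'teacher' -> not in reference -> no match (matches: 1)
  'drinks' -> in reference (ref count 1, used 1/1) -> match (matches: 2)
  'soft' -> not in reference -> no match (matches: 2)
  'drinks' -> ref count 1 already used up (1/1) -> clipped, no match (matches: 2)
  'drinks' -> ref count 1 already used up (1/1) -> clipped, no match (matches: 2)
  'green' -> in reference (ref count 1, used 1/1) -> match (matches: 3)
Clipped matches: 3, Candidate length: 7
Precision = 3/7

3/7


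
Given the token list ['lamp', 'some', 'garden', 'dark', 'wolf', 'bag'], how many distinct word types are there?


Listing all tokens and tracking unique types:
  Token 1: 'lamp' -> NEW (unique so far: 1)
  Token 2: 'some' -> NEW (unique so far: 2)
  Token 3: 'garden' -> NEW (unique so far: 3)
  Token 4: 'dark' -> NEW (unique so far: 4)
  Token 5: 'wolf' -> NEW (unique so far: 5)
  Token 6: 'bag' -> NEW (unique so far: 6)
Unique types: ('bag', 'dark', 'garden', 'lamp', 'some', 'wolf')
Vocabulary size: 6

6


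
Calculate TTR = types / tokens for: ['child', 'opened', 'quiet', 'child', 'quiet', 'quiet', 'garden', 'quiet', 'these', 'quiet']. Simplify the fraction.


Tokens: 10
Unique types: ('child', 'garden', 'opened', 'quiet', 'these') = 5
TTR = 5/10
Simplify: divide both by 5 -> 1/2
TTR = 1/2

1/2


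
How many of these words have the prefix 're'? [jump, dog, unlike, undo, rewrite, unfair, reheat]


Checking each word for prefix 're':
  'jump' -> no (count: 0)
  'dog' -> no (count: 0)
  'unlike' -> no (count: 0)
  'undo' -> no (count: 0)
  'rewrite' -> YES, starts with 're' (count: 1)
  'unfair' -> no (count: 1)
  'reheat' -> YES, starts with 're' (count: 2)
Total with prefix 're': 2

2


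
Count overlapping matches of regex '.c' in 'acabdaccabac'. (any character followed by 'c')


Pattern: .c means any character followed by 'c'.
Scanning 'acabdaccabac' position-by-position:
  Pos 0: window 'ac' -> MATCH
  Pos 1: window 'ca' -> no
  Pos 2: window 'ab' -> no
  Pos 3: window 'bd' -> no
  Pos 4: window 'da' -> no
  Pos 5: window 'ac' -> MATCH
  Pos 6: window 'cc' -> MATCH
  Pos 7: window 'ca' -> no
  Pos 8: window 'ab' -> no
  Pos 9: window 'ba' -> no
  Pos 10: window 'ac' -> MATCH
  Pos 11: window 'c' -> no
Total matches: 4

4


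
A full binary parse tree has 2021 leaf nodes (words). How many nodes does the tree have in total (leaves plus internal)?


Leaf nodes (terminals): 2021
Internal nodes = n - 1 = 2021 - 1 = 2020
Total = leaves + internal = 2021 + 2020 = 4041

4041


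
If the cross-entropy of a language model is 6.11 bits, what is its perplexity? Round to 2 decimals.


Perplexity formula: PP = 2^H
H = 6.11
PP = 2^6.11
Decompose: 2^6.11 = 2^6 * 2^0.11
2^6 = 64, 2^0.11 ~ 1.0792282
PP ~ 64 * 1.0792282 = 69.0706048
Rounded to 2 decimals: 69.07

69.07


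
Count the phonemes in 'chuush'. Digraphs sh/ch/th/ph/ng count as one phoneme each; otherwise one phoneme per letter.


Parsing 'chuush' greedily, digraphs first:
  'ch' -> digraph (1 consonant phoneme) (phonemes so far: 1)
  'u' -> vowel phoneme (phonemes so far: 2)
  'u' -> vowel phoneme (phonemes so far: 3)
  'sh' -> digraph (1 consonant phoneme) (phonemes so far: 4)
Total phonemes: 4

4


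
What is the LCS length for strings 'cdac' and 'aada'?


DP table for LCS of 'cdac' and 'aada':
       a  a  d  a
    0  0  0  0  0
  c 0  0  0  0  0
  d 0  0  0  1  1
  a 0  1  1  1  2
  c 0  1  1  1  2
LCS: 'da'
LCS length = 2

2


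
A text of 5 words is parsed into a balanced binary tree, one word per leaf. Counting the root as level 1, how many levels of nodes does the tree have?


In a balanced binary tree with n leaves the deepest leaf is ceil(log2(n)) edges below the root,
so counting node levels inclusive of root and leaves gives ceil(log2(n)) + 1 levels.
log2(5) = 2.3219
ceil(2.3219) = 3
levels = 3 + 1 = 4

4


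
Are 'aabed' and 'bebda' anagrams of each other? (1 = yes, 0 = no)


Sort characters of 'aabed': 'aabde'
Sort characters of 'bebda': 'abbde'
Sorted forms differ -> they are NOT anagrams
Result: 0

0


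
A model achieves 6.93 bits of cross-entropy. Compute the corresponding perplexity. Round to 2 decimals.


Perplexity formula: PP = 2^H
H = 6.93
PP = 2^6.93
Decompose: 2^6.93 = 2^6 * 2^0.93
2^6 = 64, 2^0.93 ~ 1.9052760
PP ~ 64 * 1.9052760 = 121.9376640
Rounded to 2 decimals: 121.94

121.94


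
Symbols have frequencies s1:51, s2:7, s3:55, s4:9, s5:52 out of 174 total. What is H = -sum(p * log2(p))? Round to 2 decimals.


Computing entropy H = -sum(p_i * log2(p_i)):
  s1: p = 51/174 = 0.2931, -p*log2(p) = 0.5189
  s2: p = 7/174 = 0.0402, -p*log2(p) = 0.1865
  s3: p = 55/174 = 0.3161, -p*log2(p) = 0.5252
  s4: p = 9/174 = 0.0517, -p*log2(p) = 0.2210
  s5: p = 52/174 = 0.2989, -p*log2(p) = 0.5207
H = sum of terms = 1.9723
Rounded to 2 decimals: 1.97

1.97


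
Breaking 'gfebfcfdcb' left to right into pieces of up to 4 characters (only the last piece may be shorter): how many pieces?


'gfebfcfdcb' has 10 characters.
Chunking with max size 4:
  Chunk 1: 'gfeb' (positions 0-3)
  Chunk 2: 'fcfd' (positions 4-7)
  Chunk 3: 'cb' (positions 8-9)
Total chunks: ceil(10 / 4) = 3

3


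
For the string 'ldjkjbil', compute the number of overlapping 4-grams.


String 'ldjkjbil' has length L = 8.
Number of overlapping n-grams = L - n + 1
Substituting: 8 - 4 + 1 = 5

5


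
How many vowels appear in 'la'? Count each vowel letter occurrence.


Scanning each character of 'la':
  Position 1: 'l' -> consonant (running count: 0)
  Position 2: 'a' -> vowel (running count: 1)
Total vowels: 1

1


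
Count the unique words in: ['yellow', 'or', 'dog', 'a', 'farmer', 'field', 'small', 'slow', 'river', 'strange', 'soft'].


Listing all tokens and tracking unique types:
  Token 1: 'yellow' -> NEW (unique so far: 1)
  Token 2: 'or' -> NEW (unique so far: 2)
  Token 3: 'dog' -> NEW (unique so far: 3)
  Token 4: 'a' -> NEW (unique so far: 4)
  Token 5: 'farmer' -> NEW (unique so far: 5)
  Token 6: 'field' -> NEW (unique so far: 6)
  Token 7: 'small' -> NEW (unique so far: 7)
  Token 8: 'slow' -> NEW (unique so far: 8)
  Token 9: 'river' -> NEW (unique so far: 9)
  Token 10: 'strange' -> NEW (unique so far: 10)
  Token 11: 'soft' -> NEW (unique so far: 11)
Unique types: ('a', 'dog', 'farmer', 'field', 'or', 'river', 'slow', 'small', 'soft', 'strange', 'yellow')
Vocabulary size: 11

11


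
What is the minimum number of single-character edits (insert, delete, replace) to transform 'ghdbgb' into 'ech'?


Building DP table for s1='ghdbgb' (len 6) and s2='ech' (len 3):
       e  c  h
    0  1  2  3
  g 1  1  2  3
  h 2  2  2  2
  d 3  3  3  3
  b 4  4  4  4
  g 5  5  5  5
  b 6  6  6  6
Edit distance = dp[6][3] = 6

6


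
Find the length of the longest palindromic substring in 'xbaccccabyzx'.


Scanning 'xbaccccabyzx' for palindromic substrings.
Substring at positions 1-8: 'baccccab'.
Check: reverse('baccccab') = 'baccccab' -> palindrome confirmed.
Neighbouring characters ('x' / 'y') break symmetry, so it cannot extend further.
No longer palindromic substring exists; longest length = 8

8


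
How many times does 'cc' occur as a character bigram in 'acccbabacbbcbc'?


Scanning 'acccbabacbbcbc' for bigram 'cc':
  Position 0: 'ac' -> no
  Position 1: 'cc' -> MATCH
  Position 2: 'cc' -> MATCH
  Position 3: 'cb' -> no
  Position 4: 'ba' -> no
  Position 5: 'ab' -> no
  Position 6: 'ba' -> no
  Position 7: 'ac' -> no
  Position 8: 'cb' -> no
  Position 9: 'bb' -> no
  Position 10: 'bc' -> no
  Position 11: 'cb' -> no
  Position 12: 'bc' -> no
Total matches: 2

2


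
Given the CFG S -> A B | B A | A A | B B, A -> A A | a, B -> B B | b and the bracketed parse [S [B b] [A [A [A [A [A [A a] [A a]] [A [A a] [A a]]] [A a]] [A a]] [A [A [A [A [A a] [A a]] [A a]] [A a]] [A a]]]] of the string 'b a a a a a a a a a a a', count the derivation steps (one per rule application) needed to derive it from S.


Every bracketed nonterminal node [X ...] in the tree is produced by exactly one rule application.
Reading the tree off as a leftmost derivation:
  Step 1: S  =>  B A   (applied S -> B A)
  Step 2: B A  =>  b A   (applied B -> b)
  Step 3: b A  =>  b A A   (applied A -> A A)
  Step 4: b A A  =>  b A A A   (applied A -> A A)
  Step 5: b A A A  =>  b A A A A   (applied A -> A A)
  Step 6: b A A A A  =>  b A A A A A   (applied A -> A A)
  Step 7: b A A A A A  =>  b A A A A A A   (applied A -> A A)
  Step 8: b A A A A A A  =>  b a A A A A A   (applied A -> a)
  Step 9: b a A A A A A  =>  b a a A A A A   (applied A -> a)
  Step 10: b a a A A A A  =>  b a a A A A A A   (applied A -> A A)
  Step 11: b a a A A A A A  =>  b a a a A A A A   (applied A -> a)
  Step 12: b a a a A A A A  =>  b a a a a A A A   (applied A -> a)
  Step 13: b a a a a A A A  =>  b a a a a a A A   (applied A -> a)
  Step 14: b a a a a a A A  =>  b a a a a a a A   (applied A -> a)
  Step 15: b a a a a a a A  =>  b a a a a a a A A   (applied A -> A A)
  Step 16: b a a a a a a A A  =>  b a a a a a a A A A   (applied A -> A A)
  Step 17: b a a a a a a A A A  =>  b a a a a a a A A A A   (applied A -> A A)
  Step 18: b a a a a a a A A A A  =>  b a a a a a a A A A A A   (applied A -> A A)
  Step 19: b a a a a a a A A A A A  =>  b a a a a a a a A A A A   (applied A -> a)
  Step 20: b a a a a a a a A A A A  =>  b a a a a a a a a A A A   (applied A -> a)
  Step 21: b a a a a a a a a A A A  =>  b a a a a a a a a a A A   (applied A -> a)
  Step 22: b a a a a a a a a a A A  =>  b a a a a a a a a a a A   (applied A -> a)
  Step 23: b a a a a a a a a a a A  =>  b a a a a a a a a a a a   (applied A -> a)
Final yield: b a a a a a a a a a a a
Total rewrite steps: 23

23


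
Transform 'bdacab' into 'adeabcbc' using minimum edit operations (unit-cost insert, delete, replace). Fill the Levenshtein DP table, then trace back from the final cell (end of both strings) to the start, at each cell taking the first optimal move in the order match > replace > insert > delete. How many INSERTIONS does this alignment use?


Edit distance = 5. Backtracking from cell (6, 8) with preference match > replace > insert > delete,
then listing the resulting alignment 'bdacab' -> 'adeabcbc' left to right:
  Step 1: replace b->a
  Step 2: keep 'd'
  Step 3: insert 'e' [insertion #1]
  Step 4: keep 'a'
  Step 5: insert 'b' [insertion #2]
  Step 6: keep 'c'
  Step 7: replace a->b
  Step 8: replace b->c
Total insertions: 2

2


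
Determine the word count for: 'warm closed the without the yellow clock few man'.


Counting words by splitting on spaces:
  Word 1: 'warm'
  Word 2: 'closed'
  Word 3: 'the'
  Word 4: 'without'
  Word 5: 'the'
  Word 6: 'yellow'
  Word 7: 'clock'
  Word 8: 'few'
  Word 9: 'man'
Total words: 9

9


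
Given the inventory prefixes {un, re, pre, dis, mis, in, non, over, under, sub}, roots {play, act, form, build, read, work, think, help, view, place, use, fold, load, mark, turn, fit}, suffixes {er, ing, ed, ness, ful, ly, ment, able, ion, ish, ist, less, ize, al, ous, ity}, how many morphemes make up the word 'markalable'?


Segmenting 'markalable' against the inventory:
  'mark' -> root (morpheme 1)
  'al' -> suffix (morpheme 2)
  'able' -> suffix (morpheme 3)
Total morphemes: 3

3


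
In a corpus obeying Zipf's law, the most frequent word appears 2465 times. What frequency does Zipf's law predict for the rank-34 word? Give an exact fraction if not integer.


Zipf's law: freq(rank) = f1 / rank
f1 = 2465, rank = 34
freq = 2465 / 34
GCD(2465, 34) = 17
Simplified: 145/2

145/2


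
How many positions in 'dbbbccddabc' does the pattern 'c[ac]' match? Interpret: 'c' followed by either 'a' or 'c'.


Pattern: c[ac] means 'c' followed by either 'a' or 'c'.
Scanning 'dbbbccddabc' position-by-position:
  Pos 0: window 'db' -> no
  Pos 1: window 'bb' -> no
  Pos 2: window 'bb' -> no
  Pos 3: window 'bc' -> no
  Pos 4: window 'cc' -> MATCH
  Pos 5: window 'cd' -> no
  Pos 6: window 'dd' -> no
  Pos 7: window 'da' -> no
  Pos 8: window 'ab' -> no
  Pos 9: window 'bc' -> no
  Pos 10: window 'c' -> no
Total matches: 1

1


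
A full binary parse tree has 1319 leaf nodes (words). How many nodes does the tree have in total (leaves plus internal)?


Leaf nodes (terminals): 1319
Internal nodes = n - 1 = 1319 - 1 = 1318
Total = leaves + internal = 1319 + 1318 = 2637

2637


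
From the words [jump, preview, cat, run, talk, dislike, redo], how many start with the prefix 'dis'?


Checking each word for prefix 'dis':
  'jump' -> no (count: 0)
  'preview' -> no (count: 0)
  'cat' -> no (count: 0)
  'run' -> no (count: 0)
  'talk' -> no (count: 0)
  'dislike' -> YES, starts with 'dis' (count: 1)
  'redo' -> no (count: 1)
Total with prefix 'dis': 1

1


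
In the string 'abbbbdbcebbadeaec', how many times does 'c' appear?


Scanning 'abbbbdbcebbadeaec' for 'c':
  Position 7: 'c' -> MATCH (count: 1)
  Position 16: 'c' -> MATCH (count: 2)
Total occurrences of 'c': 2

2


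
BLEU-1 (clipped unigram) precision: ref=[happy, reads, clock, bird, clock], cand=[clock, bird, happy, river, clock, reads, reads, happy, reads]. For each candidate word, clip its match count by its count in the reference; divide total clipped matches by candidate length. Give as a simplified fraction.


Reference word counts: {'bird': 1, 'clock': 2, 'happy': 1, 'reads': 1}
Checking each candidate word (with clipping):
  'clock' -> in reference (ref count 2, used 1/2) -> match (matches: 1)
  'bird' -> in reference (ref count 1, used 1/1) -> match (matches: 2)
  'happy' -> in reference (ref count 1, used 1/1) -> match (matches: 3)
  'river' -> not in reference -> no match (matches: 3)
  'clock' -> in reference (ref count 2, used 2/2) -> match (matches: 4)
  'reads' -> in reference (ref count 1, used 1/1) -> match (matches: 5)
  'reads' -> ref count 1 already used up (1/1) -> clipped, no match (matches: 5)
  'happy' -> ref count 1 already used up (1/1) -> clipped, no match (matches: 5)
  'reads' -> ref count 1 already used up (1/1) -> clipped, no match (matches: 5)
Clipped matches: 5, Candidate length: 9
Precision = 5/9

5/9


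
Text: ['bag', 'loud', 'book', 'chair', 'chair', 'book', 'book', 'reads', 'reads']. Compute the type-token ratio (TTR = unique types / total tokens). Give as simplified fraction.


Tokens: 9
Unique types: ('bag', 'book', 'chair', 'loud', 'reads') = 5
TTR = 5/9
Already in lowest terms.

5/9


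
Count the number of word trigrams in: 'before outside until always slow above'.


Word trigrams from [6] words:
  Trigram 1: (before outside until)
  Trigram 2: (outside until always)
  Trigram 3: (until always slow)
  Trigram 4: (always slow above)
Total word trigrams: 6 - 2 = 4

4


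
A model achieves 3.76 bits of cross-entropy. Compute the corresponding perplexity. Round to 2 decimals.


Perplexity formula: PP = 2^H
H = 3.76
PP = 2^3.76
Decompose: 2^3.76 = 2^3 * 2^0.76
2^3 = 8, 2^0.76 ~ 1.6934906
PP ~ 8 * 1.6934906 = 13.5479248
Rounded to 2 decimals: 13.55

13.55
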